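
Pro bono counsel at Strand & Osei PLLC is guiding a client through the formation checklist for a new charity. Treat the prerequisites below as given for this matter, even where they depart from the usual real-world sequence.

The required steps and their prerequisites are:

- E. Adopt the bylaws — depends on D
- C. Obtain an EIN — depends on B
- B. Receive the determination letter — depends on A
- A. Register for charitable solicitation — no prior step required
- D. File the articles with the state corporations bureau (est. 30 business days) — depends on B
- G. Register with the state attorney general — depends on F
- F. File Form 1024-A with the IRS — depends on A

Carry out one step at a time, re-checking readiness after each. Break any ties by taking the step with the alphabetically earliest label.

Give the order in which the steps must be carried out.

A → B → C → D → E → F → G

Only A has no prerequisites, so it is first.
Ready: B and F. B has the earlier label → B.
Now C, D and F have their prerequisites met. C has the earlier label, so C next.
Now D and F have their prerequisites met. D has the earlier label, so D next.
E now also ready, so the ready set is {E, F}; E has the earlier label → E.
F is the only step now ready → F.
G is the only step now ready → G.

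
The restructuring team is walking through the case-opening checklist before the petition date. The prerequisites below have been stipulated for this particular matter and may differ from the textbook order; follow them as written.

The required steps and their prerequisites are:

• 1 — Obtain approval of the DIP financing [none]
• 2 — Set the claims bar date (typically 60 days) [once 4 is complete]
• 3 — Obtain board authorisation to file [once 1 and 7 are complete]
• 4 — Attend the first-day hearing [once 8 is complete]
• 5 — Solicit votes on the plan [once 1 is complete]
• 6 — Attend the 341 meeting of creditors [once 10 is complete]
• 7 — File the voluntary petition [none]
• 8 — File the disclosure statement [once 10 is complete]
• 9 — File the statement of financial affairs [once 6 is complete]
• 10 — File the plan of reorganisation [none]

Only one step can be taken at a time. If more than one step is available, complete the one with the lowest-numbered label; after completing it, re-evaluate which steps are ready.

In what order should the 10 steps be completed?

1, 5, 7, 3, 10, 6, 8, 4, 2, 9

1, 7 and 10 have no prerequisites; 1 has the earlier label, so 1 is first.
5 now also ready, so the ready set is {5, 7, 10}; 5 has the earlier label → 5.
Now 7 and 10 have their prerequisites met. 7 has the earlier label, so 7 next.
3 now also ready, so the ready set is {3, 10}; 3 has the earlier label → 3.
10 is the only step now ready → 10.
6 and 8 are both available; 6 has the earlier label → 6.
Now 8 and 9 have their prerequisites met. 8 has the earlier label, so 8 next.
4 now also ready, so the ready set is {4, 9}; 4 has the earlier label → 4.
2 now also ready, so the ready set is {2, 9}; 2 has the earlier label → 2.
9 is the only step now ready → 9.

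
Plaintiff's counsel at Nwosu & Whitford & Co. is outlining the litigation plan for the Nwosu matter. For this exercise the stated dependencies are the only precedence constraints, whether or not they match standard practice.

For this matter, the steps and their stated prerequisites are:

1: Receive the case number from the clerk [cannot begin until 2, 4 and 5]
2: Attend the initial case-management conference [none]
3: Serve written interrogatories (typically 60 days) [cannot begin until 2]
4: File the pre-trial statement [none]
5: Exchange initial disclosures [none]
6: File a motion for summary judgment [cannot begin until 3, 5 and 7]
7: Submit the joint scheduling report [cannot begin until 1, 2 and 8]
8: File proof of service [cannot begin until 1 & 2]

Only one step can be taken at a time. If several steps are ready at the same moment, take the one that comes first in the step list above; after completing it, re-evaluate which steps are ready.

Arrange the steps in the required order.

2 → 3 → 4 → 5 → 1 → 8 → 7 → 6

Nothing is required for 2, 4 and 5. 2 is listed earlier → 2 first.
3 now also ready, so the ready set is {3, 4, 5}; 3 is listed earlier → 3.
Now 4 and 5 have their prerequisites met. 4 is listed earlier, so 4 next.
Next only 5 has its prerequisites met → 5.
1 is the only step now ready → 1.
8 is the only step now ready → 8.
7 needed 1, 2 and 8, now all done → 7.
6 needed 3, 5 and 7, now all done → 6.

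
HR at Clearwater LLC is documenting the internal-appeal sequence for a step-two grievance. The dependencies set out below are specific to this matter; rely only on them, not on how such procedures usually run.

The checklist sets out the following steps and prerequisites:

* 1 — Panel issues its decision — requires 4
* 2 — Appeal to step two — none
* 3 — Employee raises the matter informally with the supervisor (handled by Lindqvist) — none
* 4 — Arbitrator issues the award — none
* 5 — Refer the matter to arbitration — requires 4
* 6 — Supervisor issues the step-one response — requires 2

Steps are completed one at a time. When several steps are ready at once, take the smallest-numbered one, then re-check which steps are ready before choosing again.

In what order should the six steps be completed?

Nothing is required for 2, 3 and 4. 2 has the earlier label → 2 first.
Ready: 3, 4 and 6. 3 has the earlier label → 3.
Now 4 and 6 have their prerequisites met. 4 has the earlier label, so 4 next.
Now 1, 5 and 6 have their prerequisites met. 1 has the earlier label, so 1 next.
Ready: 5 and 6. 5 has the earlier label → 5.
Next only 6 has its prerequisites met → 6.

2, 3, 4, 1, 5, 6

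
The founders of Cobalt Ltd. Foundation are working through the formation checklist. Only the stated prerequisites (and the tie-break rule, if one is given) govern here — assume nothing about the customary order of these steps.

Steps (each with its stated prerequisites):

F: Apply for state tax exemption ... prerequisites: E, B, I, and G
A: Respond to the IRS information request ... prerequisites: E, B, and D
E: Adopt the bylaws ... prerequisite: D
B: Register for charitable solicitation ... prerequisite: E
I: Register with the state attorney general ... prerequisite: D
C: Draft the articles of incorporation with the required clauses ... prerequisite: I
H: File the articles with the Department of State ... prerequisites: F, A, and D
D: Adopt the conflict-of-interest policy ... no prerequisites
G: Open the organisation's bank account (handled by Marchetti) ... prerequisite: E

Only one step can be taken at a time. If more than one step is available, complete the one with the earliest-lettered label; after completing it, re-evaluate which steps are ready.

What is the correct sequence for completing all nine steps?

D is the only step with nothing outstanding, so it goes first.
Ready: E and I. E has the earlier label → E.
B and G now also ready, so the ready set is {B, G, I}; B has the earlier label → B.
A now also ready, so the ready set is {A, G, I}; A has the earlier label → A.
Now G and I have their prerequisites met. G has the earlier label, so G next.
Next only I has its prerequisites met → I.
Now C and F have their prerequisites met. C has the earlier label, so C next.
That leaves F as the only ready step → F.
H is the only step now ready → H.

D → E → B → A → G → I → C → F → H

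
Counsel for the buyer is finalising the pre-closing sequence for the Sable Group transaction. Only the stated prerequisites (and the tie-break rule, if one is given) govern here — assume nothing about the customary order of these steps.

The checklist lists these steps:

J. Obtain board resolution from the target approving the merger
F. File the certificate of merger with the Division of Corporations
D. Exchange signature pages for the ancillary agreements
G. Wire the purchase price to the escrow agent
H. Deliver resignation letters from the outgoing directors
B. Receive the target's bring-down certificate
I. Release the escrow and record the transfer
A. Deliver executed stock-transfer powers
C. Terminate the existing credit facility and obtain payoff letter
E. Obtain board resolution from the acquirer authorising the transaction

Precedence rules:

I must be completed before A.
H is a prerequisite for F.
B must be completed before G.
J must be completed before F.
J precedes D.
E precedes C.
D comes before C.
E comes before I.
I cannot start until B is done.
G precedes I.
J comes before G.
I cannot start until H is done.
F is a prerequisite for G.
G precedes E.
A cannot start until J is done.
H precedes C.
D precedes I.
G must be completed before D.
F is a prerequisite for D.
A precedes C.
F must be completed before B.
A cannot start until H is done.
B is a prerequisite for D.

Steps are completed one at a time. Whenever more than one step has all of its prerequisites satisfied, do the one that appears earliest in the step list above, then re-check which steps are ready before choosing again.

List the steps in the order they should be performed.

J, H, F, B, G, D, E, I, A, C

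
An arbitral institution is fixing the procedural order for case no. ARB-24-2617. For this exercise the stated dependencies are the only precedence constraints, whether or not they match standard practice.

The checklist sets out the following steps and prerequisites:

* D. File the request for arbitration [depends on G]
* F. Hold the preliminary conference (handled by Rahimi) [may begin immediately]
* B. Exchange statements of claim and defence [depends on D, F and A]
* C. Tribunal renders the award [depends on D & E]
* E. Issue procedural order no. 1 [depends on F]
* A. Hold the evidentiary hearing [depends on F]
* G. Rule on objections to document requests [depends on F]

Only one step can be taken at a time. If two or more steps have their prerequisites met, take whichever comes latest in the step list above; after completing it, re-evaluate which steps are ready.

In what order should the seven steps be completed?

F has no prerequisites → F first.
Now G, A and E have their prerequisites met. G is listed later, so G next.
D now also ready, so the ready set is {A, E, D}; A is listed later → A.
Now E and D have their prerequisites met. E is listed later, so E next.
D is the only step now ready → D.
Now C and B have their prerequisites met. C is listed later, so C next.
B is the only step now ready → B.

F → G → A → E → D → C → B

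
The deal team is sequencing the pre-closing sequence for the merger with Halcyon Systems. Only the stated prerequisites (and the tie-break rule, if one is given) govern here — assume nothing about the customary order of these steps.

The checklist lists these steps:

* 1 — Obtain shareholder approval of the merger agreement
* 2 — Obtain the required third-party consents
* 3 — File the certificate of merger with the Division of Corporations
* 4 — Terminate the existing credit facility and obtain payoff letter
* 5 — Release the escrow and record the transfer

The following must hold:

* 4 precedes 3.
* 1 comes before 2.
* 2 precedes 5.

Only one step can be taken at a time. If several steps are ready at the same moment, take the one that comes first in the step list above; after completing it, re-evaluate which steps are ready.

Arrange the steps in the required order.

1 and 4 have no prerequisites; 1 is listed earlier, so 1 is first.
2 and 4 are both available; 2 is listed earlier → 2.
5 now also ready, so the ready set is {4, 5}; 4 is listed earlier → 4.
Now 3 and 5 have their prerequisites met. 3 is listed earlier, so 3 next.
5 is the only step now ready → 5.

1, 2, 4, 3, 5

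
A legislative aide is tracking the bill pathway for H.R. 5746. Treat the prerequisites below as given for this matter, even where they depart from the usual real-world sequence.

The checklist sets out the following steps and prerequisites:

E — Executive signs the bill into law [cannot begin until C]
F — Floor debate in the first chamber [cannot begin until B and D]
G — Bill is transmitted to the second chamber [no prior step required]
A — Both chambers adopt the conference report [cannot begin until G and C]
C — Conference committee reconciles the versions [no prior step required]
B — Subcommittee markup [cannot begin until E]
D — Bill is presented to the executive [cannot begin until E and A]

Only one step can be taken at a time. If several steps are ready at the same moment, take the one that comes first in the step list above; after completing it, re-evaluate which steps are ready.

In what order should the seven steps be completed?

G and C have no prerequisites; G is listed earlier, so G is first.
C is the only step now ready → C.
Ready: E and A. E is listed earlier → E.
Now A and B have their prerequisites met. A is listed earlier, so A next.
D now also ready, so the ready set is {B, D}; B is listed earlier → B.
D is the only step now ready → D.
F needed B and D, now all done → F.

G → C → E → A → B → D → F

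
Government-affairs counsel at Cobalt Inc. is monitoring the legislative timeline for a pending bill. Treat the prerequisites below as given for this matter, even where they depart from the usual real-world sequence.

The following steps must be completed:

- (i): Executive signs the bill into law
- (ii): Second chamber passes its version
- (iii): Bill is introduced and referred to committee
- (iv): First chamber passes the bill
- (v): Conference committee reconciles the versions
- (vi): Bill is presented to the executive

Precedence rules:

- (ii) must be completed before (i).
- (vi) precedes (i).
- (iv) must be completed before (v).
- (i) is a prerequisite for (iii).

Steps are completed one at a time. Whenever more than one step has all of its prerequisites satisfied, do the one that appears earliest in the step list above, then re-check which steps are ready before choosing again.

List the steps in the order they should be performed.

(ii), (iv), (v), (vi), (i), (iii)

(ii), (iv) and (vi) have no prerequisites; (ii) is listed earlier, so (ii) is first.
Now (iv) and (vi) have their prerequisites met. (iv) is listed earlier, so (iv) next.
Ready: (v) and (vi). (v) is listed earlier → (v).
Next only (vi) has its prerequisites met → (vi).
(i) is the only step now ready → (i).
(iii) is the only step now ready → (iii).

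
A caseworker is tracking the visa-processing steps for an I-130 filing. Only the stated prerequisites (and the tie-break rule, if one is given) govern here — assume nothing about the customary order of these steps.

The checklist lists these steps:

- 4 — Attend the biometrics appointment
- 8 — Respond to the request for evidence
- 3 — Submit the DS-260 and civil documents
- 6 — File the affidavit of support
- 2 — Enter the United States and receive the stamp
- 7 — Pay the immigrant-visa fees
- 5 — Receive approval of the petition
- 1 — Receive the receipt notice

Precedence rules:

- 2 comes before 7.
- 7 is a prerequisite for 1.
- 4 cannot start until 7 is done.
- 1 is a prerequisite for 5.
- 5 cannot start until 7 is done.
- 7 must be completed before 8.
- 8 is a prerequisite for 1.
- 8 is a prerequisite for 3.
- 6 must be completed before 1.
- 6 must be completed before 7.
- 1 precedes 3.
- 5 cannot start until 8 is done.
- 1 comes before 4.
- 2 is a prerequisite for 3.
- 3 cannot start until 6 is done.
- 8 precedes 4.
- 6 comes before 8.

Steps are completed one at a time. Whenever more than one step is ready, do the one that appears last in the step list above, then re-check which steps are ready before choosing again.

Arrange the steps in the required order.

2 6 7 8 1 5 3 4

2 and 6 have no prerequisites; 2 is listed later, so 2 is first.
Next only 6 has its prerequisites met → 6.
7 is the only step now ready → 7.
8 needed 7 and 6, now all done → 8.
That leaves 1 as the only ready step → 1.
5, 3 and 4 are all available; 5 is listed later → 5.
3 and 4 are both available; 3 is listed later → 3.
4 needed 1, 7 and 8, now all done → 4.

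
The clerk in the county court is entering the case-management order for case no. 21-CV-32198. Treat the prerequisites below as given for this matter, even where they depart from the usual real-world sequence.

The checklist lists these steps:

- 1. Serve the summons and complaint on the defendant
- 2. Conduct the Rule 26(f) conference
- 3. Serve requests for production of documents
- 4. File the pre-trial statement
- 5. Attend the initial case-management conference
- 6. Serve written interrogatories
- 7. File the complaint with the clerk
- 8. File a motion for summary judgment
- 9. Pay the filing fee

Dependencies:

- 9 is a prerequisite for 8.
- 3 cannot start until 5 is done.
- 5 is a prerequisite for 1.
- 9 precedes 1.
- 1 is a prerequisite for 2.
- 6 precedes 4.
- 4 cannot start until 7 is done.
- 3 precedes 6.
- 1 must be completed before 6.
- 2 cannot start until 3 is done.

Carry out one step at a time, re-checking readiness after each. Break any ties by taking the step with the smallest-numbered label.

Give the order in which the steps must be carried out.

5 3 7 9 1 2 6 4 8

5, 7 and 9 have no prerequisites; 5 has the earlier label, so 5 is first.
3 now also ready, so the ready set is {3, 7, 9}; 3 has the earlier label → 3.
7 and 9 are both available; 7 has the earlier label → 7.
9 is the only step now ready → 9.
1 and 8 are both available; 1 has the earlier label → 1.
2 and 6 now also ready, so the ready set is {2, 6, 8}; 2 has the earlier label → 2.
6 and 8 are both available; 6 has the earlier label → 6.
4 and 8 are both available; 4 has the earlier label → 4.
Next only 8 has its prerequisites met → 8.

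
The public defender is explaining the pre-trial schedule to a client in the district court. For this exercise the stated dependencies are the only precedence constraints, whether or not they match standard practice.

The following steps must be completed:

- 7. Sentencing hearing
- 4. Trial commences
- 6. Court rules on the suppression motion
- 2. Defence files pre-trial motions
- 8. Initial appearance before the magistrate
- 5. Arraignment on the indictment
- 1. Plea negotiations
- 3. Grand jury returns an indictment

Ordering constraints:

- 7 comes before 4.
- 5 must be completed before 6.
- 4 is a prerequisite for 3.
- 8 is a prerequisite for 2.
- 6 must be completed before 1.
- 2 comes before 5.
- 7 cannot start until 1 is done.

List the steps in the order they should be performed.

8, 2, 5, 6, 1, 7, 4, 3

8 is the only step with nothing outstanding, so it goes first.
Next only 2 has its prerequisites met → 2.
5 needed 2, now all done → 5.
6 needed 5, now all done → 6.
That leaves 1 as the only ready step → 1.
7 is the only step now ready → 7.
4 needed 7, now all done → 4.
3 needed 4, now all done → 3.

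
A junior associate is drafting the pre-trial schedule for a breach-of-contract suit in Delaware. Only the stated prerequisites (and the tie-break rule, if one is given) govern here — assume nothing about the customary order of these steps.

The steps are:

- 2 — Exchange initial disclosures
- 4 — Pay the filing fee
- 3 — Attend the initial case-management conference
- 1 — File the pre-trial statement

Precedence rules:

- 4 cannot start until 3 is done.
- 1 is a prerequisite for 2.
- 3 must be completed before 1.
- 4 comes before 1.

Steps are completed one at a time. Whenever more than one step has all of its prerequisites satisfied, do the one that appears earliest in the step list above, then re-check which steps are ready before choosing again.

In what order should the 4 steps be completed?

Only 3 has no prerequisites, so it is first.
Next only 4 has its prerequisites met → 4.
Next only 1 has its prerequisites met → 1.
2 needed 1, now all done → 2.

3, 4, 1, 2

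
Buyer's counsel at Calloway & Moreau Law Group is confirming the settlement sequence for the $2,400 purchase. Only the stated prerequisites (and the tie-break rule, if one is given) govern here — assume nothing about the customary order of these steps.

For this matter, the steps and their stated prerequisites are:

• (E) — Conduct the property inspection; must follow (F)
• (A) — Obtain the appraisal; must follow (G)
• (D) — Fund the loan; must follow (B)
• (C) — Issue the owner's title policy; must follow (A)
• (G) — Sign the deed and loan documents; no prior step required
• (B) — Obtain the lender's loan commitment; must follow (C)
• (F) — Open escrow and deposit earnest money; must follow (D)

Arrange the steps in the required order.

(G) (A) (C) (B) (D) (F) (E)

Only (G) has no prerequisites, so it is first.
(A) is the only step now ready → (A).
(C) needed (A), now all done → (C).
(B) is the only step now ready → (B).
(D) is the only step now ready → (D).
(F) is the only step now ready → (F).
Next only (E) has its prerequisites met → (E).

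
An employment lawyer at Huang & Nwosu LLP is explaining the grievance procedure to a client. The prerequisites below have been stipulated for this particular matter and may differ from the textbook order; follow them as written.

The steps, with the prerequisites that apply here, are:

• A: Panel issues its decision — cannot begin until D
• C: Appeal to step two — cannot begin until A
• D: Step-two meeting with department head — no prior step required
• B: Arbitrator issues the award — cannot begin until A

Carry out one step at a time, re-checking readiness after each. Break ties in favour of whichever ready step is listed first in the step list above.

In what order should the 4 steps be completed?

D, A, C, B

D is the only step with nothing outstanding, so it goes first.
A needed D, now all done → A.
Ready: C and B. C is listed earlier → C.
Next only B has its prerequisites met → B.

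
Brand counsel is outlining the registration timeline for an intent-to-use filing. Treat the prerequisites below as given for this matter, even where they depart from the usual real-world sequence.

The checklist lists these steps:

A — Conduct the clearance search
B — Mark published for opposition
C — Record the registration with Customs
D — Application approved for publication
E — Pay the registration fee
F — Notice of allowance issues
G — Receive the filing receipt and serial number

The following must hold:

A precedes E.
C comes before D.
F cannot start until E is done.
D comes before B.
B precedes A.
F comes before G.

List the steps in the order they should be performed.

C is the only step with nothing outstanding, so it goes first.
That leaves D as the only ready step → D.
B needed D, now all done → B.
A is the only step now ready → A.
E needed A, now all done → E.
Next only F has its prerequisites met → F.
G needed F, now all done → G.

C D B A E F G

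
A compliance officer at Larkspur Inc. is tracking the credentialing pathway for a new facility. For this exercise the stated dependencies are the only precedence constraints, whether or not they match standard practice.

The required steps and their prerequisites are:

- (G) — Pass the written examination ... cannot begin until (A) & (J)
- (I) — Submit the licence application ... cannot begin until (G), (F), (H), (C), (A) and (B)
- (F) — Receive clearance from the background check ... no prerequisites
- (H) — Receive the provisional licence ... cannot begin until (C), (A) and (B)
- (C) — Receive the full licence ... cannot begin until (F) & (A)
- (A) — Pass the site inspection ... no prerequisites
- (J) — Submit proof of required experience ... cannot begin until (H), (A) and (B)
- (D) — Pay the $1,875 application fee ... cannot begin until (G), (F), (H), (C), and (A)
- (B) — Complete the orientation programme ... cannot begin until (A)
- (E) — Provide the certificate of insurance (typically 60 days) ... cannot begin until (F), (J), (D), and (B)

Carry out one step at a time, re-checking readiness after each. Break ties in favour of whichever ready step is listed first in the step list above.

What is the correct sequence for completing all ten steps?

(F) and (A) have no prerequisites; (F) is listed earlier, so (F) is first.
That leaves (A) as the only ready step → (A).
Now (C) and (B) have their prerequisites met. (C) is listed earlier, so (C) next.
Next only (B) has its prerequisites met → (B).
(H) needed (C), (A) and (B), now all done → (H).
Next only (J) has its prerequisites met → (J).
Next only (G) has its prerequisites met → (G).
Ready: (I) and (D). (I) is listed earlier → (I).
That leaves (D) as the only ready step → (D).
That leaves (E) as the only ready step → (E).

(F), (A), (C), (B), (H), (J), (G), (I), (D), (E)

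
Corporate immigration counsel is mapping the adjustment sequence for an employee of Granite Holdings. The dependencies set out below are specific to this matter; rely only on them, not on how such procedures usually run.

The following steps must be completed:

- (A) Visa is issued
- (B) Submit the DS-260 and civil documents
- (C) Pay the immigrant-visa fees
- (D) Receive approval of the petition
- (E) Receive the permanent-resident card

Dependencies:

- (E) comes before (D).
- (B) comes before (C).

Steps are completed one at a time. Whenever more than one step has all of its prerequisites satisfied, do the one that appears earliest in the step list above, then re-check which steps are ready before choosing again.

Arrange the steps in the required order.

(A) (B) (C) (E) (D)

(A), (B) and (E) have no prerequisites; (A) is listed earlier, so (A) is first.
Ready: (B) and (E). (B) is listed earlier → (B).
(C) now also ready, so the ready set is {(C), (E)}; (C) is listed earlier → (C).
(E) is the only step now ready → (E).
Next only (D) has its prerequisites met → (D).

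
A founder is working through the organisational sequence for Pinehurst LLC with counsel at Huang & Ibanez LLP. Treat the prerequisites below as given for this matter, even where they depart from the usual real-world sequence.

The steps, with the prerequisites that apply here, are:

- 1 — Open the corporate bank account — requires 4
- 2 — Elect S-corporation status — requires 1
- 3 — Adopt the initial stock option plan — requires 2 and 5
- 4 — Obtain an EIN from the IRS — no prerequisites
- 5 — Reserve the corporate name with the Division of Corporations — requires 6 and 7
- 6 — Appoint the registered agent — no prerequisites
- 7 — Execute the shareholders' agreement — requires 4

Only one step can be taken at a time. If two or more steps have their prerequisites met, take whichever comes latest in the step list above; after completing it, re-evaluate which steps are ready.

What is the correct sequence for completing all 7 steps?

Nothing is required for 6 and 4. 6 is listed later → 6 first.
That leaves 4 as the only ready step → 4.
Now 7 and 1 have their prerequisites met. 7 is listed later, so 7 next.
5 now also ready, so the ready set is {5, 1}; 5 is listed later → 5.
That leaves 1 as the only ready step → 1.
2 is the only step now ready → 2.
Next only 3 has its prerequisites met → 3.

6 4 7 5 1 2 3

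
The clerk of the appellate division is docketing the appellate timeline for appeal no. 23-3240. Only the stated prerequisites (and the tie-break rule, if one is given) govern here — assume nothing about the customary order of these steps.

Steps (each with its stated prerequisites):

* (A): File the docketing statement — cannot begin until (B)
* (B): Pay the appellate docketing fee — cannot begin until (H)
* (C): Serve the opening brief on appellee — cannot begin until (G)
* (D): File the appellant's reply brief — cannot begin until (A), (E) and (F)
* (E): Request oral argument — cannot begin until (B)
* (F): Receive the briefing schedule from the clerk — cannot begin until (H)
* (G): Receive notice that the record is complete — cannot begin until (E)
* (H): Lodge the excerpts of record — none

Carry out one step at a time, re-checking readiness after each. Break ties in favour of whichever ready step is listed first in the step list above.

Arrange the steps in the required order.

(H) (B) (A) (E) (F) (D) (G) (C)

(H) is the only step with nothing outstanding, so it goes first.
(B) and (F) are both available; (B) is listed earlier → (B).
Now (A), (E) and (F) have their prerequisites met. (A) is listed earlier, so (A) next.
Ready: (E) and (F). (E) is listed earlier → (E).
Ready: (F) and (G). (F) is listed earlier → (F).
Now (D) and (G) have their prerequisites met. (D) is listed earlier, so (D) next.
That leaves (G) as the only ready step → (G).
(C) needed (G), now all done → (C).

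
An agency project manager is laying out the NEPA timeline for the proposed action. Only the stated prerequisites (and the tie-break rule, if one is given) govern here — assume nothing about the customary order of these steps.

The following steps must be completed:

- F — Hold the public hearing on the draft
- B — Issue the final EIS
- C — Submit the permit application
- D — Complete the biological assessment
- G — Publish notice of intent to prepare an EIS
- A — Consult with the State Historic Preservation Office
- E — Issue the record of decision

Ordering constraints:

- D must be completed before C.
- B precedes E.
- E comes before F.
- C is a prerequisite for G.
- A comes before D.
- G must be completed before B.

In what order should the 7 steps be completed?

A has no prerequisites → A first.
D needed A, now all done → D.
C needed D, now all done → C.
G is the only step now ready → G.
B needed G, now all done → B.
E needed B, now all done → E.
Next only F has its prerequisites met → F.

A, D, C, G, B, E, F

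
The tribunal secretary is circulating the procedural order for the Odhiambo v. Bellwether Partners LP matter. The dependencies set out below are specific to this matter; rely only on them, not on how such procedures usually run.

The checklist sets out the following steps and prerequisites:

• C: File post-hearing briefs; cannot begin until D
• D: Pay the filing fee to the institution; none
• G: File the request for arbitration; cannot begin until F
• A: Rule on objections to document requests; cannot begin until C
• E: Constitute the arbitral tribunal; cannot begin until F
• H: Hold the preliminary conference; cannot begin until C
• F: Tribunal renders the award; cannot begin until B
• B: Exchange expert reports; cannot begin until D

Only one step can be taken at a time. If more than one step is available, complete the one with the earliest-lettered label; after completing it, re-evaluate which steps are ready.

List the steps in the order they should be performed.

D → B → C → A → F → E → G → H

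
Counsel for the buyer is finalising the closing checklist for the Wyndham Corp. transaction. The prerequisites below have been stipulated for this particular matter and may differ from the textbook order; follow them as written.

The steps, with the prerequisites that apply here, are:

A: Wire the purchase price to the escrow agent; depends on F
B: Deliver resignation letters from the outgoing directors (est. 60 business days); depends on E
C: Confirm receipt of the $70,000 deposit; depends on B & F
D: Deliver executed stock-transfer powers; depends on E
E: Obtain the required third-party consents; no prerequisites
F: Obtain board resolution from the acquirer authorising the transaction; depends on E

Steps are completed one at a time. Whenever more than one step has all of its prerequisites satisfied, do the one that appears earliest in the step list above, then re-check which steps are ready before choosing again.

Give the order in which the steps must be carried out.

Only E has no prerequisites, so it is first.
Now B, D and F have their prerequisites met. B is listed earlier, so B next.
D and F are both available; D is listed earlier → D.
Next only F has its prerequisites met → F.
Ready: A and C. A is listed earlier → A.
C needed B and F, now all done → C.

E B D F A C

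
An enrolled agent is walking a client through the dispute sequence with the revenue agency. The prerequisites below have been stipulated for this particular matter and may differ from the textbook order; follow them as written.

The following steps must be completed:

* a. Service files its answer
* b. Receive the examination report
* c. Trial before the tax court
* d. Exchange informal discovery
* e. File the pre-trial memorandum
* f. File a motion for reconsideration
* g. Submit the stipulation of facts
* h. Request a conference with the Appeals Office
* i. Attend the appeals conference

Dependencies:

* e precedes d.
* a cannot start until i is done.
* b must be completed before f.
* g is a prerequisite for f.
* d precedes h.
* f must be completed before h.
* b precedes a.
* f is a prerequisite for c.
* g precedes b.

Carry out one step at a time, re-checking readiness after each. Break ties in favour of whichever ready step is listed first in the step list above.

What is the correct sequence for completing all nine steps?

e d g b f c h i a

e, g and i have no prerequisites; e is listed earlier, so e is first.
d, g and i are all available; d is listed earlier → d.
g and i are both available; g is listed earlier → g.
Ready: b and i. b is listed earlier → b.
f now also ready, so the ready set is {f, i}; f is listed earlier → f.
c and h now also ready, so the ready set is {c, h, i}; c is listed earlier → c.
Ready: h and i. h is listed earlier → h.
That leaves i as the only ready step → i.
That leaves a as the only ready step → a.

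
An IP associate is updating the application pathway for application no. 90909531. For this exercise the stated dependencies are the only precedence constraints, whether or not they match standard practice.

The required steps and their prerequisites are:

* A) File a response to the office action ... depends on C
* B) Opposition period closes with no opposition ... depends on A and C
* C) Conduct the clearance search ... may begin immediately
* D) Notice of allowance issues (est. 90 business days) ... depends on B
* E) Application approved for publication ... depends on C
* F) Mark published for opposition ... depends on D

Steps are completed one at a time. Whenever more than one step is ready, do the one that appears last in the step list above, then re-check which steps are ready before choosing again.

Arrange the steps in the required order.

C is the only step with nothing outstanding, so it goes first.
E and A are both available; E is listed later → E.
A needed C, now all done → A.
Next only B has its prerequisites met → B.
D is the only step now ready → D.
That leaves F as the only ready step → F.

C, E, A, B, D, F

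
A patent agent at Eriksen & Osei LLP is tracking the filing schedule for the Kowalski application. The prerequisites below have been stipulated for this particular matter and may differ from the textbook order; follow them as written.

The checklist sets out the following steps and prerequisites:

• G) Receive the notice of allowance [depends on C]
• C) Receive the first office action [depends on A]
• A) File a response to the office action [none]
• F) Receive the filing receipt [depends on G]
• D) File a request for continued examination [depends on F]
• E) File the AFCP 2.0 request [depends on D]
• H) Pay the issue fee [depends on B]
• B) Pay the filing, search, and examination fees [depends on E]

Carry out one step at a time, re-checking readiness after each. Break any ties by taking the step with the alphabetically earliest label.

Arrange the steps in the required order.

Only A has no prerequisites, so it is first.
C is the only step now ready → C.
G needed C, now all done → G.
That leaves F as the only ready step → F.
That leaves D as the only ready step → D.
Next only E has its prerequisites met → E.
B is the only step now ready → B.
That leaves H as the only ready step → H.

A C G F D E B H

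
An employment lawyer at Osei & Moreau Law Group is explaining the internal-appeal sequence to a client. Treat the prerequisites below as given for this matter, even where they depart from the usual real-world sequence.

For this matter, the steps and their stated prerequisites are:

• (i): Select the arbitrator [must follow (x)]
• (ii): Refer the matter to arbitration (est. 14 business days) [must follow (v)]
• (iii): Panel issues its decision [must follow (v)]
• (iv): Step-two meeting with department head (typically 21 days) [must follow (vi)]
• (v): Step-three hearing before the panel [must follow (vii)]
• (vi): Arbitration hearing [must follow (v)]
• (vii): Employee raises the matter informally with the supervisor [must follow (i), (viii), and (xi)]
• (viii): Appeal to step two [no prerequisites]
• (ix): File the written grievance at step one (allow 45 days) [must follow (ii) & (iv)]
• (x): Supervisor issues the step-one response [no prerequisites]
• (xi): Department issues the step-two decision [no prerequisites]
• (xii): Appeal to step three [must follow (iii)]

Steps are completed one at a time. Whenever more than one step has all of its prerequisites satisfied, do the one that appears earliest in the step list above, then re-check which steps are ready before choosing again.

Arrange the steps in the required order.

(viii) (x) (i) (xi) (vii) (v) (ii) (iii) (vi) (iv) (ix) (xii)

Nothing is required for (viii), (x) and (xi). (viii) is listed earlier → (viii) first.
Now (x) and (xi) have their prerequisites met. (x) is listed earlier, so (x) next.
(i) now also ready, so the ready set is {(i), (xi)}; (i) is listed earlier → (i).
Next only (xi) has its prerequisites met → (xi).
Next only (vii) has its prerequisites met → (vii).
That leaves (v) as the only ready step → (v).
(ii), (iii) and (vi) are all available; (ii) is listed earlier → (ii).
(iii) and (vi) are both available; (iii) is listed earlier → (iii).
(xii) now also ready, so the ready set is {(vi), (xii)}; (vi) is listed earlier → (vi).
Now (iv) and (xii) have their prerequisites met. (iv) is listed earlier, so (iv) next.
(ix) and (xii) are both available; (ix) is listed earlier → (ix).
That leaves (xii) as the only ready step → (xii).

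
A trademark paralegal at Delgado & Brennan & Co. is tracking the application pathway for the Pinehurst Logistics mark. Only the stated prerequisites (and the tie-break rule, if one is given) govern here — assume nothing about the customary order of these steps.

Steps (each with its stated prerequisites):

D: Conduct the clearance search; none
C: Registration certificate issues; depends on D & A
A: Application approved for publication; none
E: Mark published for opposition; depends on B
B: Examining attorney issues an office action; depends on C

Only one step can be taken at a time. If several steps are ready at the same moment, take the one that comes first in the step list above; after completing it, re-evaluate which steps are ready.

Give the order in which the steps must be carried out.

D → A → C → B → E

Nothing is required for D and A. D is listed earlier → D first.
That leaves A as the only ready step → A.
C needed D and A, now all done → C.
B needed C, now all done → B.
E needed B, now all done → E.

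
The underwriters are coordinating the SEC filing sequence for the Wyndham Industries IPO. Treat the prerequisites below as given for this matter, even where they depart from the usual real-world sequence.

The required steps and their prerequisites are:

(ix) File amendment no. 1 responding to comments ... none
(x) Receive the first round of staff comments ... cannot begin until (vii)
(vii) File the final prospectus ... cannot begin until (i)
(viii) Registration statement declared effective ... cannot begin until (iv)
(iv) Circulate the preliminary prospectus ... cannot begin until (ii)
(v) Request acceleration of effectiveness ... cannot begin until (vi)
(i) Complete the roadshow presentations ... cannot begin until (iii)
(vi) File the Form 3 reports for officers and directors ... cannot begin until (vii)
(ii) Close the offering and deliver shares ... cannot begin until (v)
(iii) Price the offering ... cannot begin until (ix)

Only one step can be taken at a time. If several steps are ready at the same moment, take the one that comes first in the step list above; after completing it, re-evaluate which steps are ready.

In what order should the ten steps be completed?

Only (ix) has no prerequisites, so it is first.
That leaves (iii) as the only ready step → (iii).
That leaves (i) as the only ready step → (i).
That leaves (vii) as the only ready step → (vii).
(x) and (vi) are both available; (x) is listed earlier → (x).
That leaves (vi) as the only ready step → (vi).
(v) needed (vi), now all done → (v).
That leaves (ii) as the only ready step → (ii).
(iv) needed (ii), now all done → (iv).
(viii) is the only step now ready → (viii).

(ix), (iii), (i), (vii), (x), (vi), (v), (ii), (iv), (viii)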